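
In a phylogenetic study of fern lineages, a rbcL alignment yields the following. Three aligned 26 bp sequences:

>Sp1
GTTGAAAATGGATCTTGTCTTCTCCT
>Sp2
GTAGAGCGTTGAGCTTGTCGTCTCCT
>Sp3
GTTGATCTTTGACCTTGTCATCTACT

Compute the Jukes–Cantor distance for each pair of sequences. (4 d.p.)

d(Sp1,Sp2) = 0.3335, d(Sp1,Sp3) = 0.3335, d(Sp2,Sp3) = 0.2758

Sp1–Sp2: 7/26 sites differ → p ≈ 0.269231, d = −0.75 ln(1 − 0.358975) = 0.333515 ≈ 0.3335.
Sp1–Sp3: 7/26 sites differ → p ≈ 0.269231, d = −0.75 ln(1 − 0.358975) = 0.333515 ≈ 0.3335.
Sp2–Sp3: 6/26 sites differ → p ≈ 0.230769, d = −0.75 ln(1 − 0.307692) = 0.275793 ≈ 0.2758.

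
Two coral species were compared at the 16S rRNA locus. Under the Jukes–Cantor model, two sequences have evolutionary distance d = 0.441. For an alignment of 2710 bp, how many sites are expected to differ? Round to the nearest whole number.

904

Invert JC69: p = (3/4)(1 − e^(−4d/3)) = 0.75 × (1 − e^(-0.588)) = 0.75 × (1 − 0.555437) = 0.333422.
Expected differing sites = pL ≈ 0.333422 × 2710 = 903.57362 ≈ 904.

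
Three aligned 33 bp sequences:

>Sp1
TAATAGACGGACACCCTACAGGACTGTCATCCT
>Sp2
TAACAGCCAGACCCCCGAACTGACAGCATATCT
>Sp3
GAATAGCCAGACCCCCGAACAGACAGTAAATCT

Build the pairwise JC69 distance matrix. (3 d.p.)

Sp1–Sp2: 14/33 sites differ → p ≈ 0.424242, d = −0.75 ln(1 − 0.565656) = 0.625439 ≈ 0.625.
Sp1–Sp3: 12/33 sites differ → p ≈ 0.363636, d = −0.75 ln(1 − 0.484848) = 0.497470 ≈ 0.497.
Sp2–Sp3: 5/33 sites differ → p ≈ 0.151515, d = −0.75 ln(1 − 0.20202) = 0.169254 ≈ 0.169.

d(Sp1,Sp2) = 0.625, d(Sp1,Sp3) = 0.497, d(Sp2,Sp3) = 0.169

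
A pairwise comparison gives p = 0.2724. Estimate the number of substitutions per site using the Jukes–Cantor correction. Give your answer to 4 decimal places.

d = −(3/4) ln(1 − 4p/3) = −0.75 ln(1 − 0.3632) = −0.75 ln(0.6368)
  = −0.75 × (-0.451300) = 0.338475 substitutions/site.

0.3385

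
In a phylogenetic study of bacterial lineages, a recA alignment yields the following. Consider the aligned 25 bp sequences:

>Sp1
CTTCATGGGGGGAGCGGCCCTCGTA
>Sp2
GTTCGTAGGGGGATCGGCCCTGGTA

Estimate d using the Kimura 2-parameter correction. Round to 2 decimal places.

0.23

Of 25 sites, 2 differences are transitions and 3 are transversions, so P = 2/25 = 0.08 and Q = 3/25 = 0.12.
Under the Kimura two-parameter model, d = −½ ln(1 − 2P − Q) − ¼ ln(1 − 2Q).
1 − 2P − Q = 0.72, giving −½ ln(0.72) = 0.164252.
1 − 2Q = 0.76, giving −¼ ln(0.76) = 0.068609.
d = 0.164252 + 0.068609 = 0.232861.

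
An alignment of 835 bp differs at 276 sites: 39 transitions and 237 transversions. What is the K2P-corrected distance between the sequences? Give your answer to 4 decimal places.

P = 39/835 ≈ 0.046707 and Q = 237/835 ≈ 0.283832.
Under the Kimura two-parameter model, d = −½ ln(1 − 2P − Q) − ¼ ln(1 − 2Q).
1 − 2P − Q = 0.622754, giving −½ ln(0.622754) = 0.236802.
1 − 2Q = 0.432336, giving −¼ ln(0.432336) = 0.209638.
d = 0.236802 + 0.209638 = 0.446440.

0.4464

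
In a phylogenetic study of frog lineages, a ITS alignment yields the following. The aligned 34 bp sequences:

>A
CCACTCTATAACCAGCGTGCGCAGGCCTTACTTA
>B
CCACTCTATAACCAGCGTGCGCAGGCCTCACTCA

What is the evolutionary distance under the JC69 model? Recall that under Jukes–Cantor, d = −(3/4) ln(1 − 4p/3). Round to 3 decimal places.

0.061

The sequences differ at 2 of 34 sites (29, 33), so p = 2/34 ≈ 0.058824.
d = −(3/4) ln(1 − 4p/3) = −0.75 ln(1 − 0.078432) = −0.75 ln(0.921568)
  = −0.75 × (-0.081679) = 0.061259 substitutions/site.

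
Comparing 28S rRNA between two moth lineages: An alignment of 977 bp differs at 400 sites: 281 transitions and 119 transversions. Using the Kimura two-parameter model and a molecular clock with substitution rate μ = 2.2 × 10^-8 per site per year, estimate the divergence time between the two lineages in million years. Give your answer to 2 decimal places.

15.16

P = 281/977 ≈ 0.287615 and Q = 119/977 ≈ 0.121801.
Under the Kimura two-parameter model, d = −½ ln(1 − 2P − Q) − ¼ ln(1 − 2Q).
1 − 2P − Q = 0.302969, giving −½ ln(0.302969) = 0.597062.
1 − 2Q = 0.756398, giving −¼ ln(0.756398) = 0.069797.
d = 0.597062 + 0.069797 = 0.666859.
Under a molecular clock d = 2μt, so t = d/(2μ) = 0.666859 / (2 × 2.2 × 10^-8) = 15.16 million years.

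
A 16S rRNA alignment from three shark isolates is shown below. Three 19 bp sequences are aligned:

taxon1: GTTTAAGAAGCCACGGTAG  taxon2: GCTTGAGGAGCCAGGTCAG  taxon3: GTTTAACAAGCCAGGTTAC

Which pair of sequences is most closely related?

taxon1–taxon2: 6/19 differ, p = 0.316, d = 0.410.
taxon1–taxon3: 4/19 differ, p = 0.211, d = 0.247.
taxon2–taxon3: 6/19 differ, p = 0.316, d = 0.410.
The smallest distance is between taxon1 and taxon3.

taxon1 and taxon3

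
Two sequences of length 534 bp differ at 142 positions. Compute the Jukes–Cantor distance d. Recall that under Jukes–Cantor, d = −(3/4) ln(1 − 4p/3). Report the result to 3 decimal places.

p = 142/534 ≈ 0.265918.
d = −(3/4) ln(1 − 4p/3) = −0.75 ln(1 − 0.354557) = −0.75 ln(0.645443)
  = −0.75 × (-0.437818) = 0.328364 substitutions/site.

0.328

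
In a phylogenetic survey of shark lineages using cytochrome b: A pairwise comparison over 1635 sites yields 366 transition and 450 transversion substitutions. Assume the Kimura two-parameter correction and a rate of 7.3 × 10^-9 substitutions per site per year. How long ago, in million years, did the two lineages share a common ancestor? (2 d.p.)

57.65

P = 366/1635 ≈ 0.223853 and Q = 450/1635 ≈ 0.275229.
Under the Kimura two-parameter model, d = −½ ln(1 − 2P − Q) − ¼ ln(1 − 2Q).
1 − 2P − Q = 0.277065, giving −½ ln(0.277065) = 0.641752.
1 − 2Q = 0.449542, giving −¼ ln(0.449542) = 0.199881.
d = 0.641752 + 0.199881 = 0.841633.
Under a molecular clock d = 2μt, so t = d/(2μ) = 0.841633 / (2 × 7.3 × 10^-9) = 57.65 million years.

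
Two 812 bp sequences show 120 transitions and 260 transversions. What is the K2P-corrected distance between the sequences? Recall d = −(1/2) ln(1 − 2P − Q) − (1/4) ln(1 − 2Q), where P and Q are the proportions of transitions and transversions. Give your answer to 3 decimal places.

0.734

P = 120/812 ≈ 0.147783 and Q = 260/812 ≈ 0.320197.
Under the Kimura two-parameter model, d = −½ ln(1 − 2P − Q) − ¼ ln(1 − 2Q).
1 − 2P − Q = 0.384237, giving −½ ln(0.384237) = 0.478248.
1 − 2Q = 0.359606, giving −¼ ln(0.359606) = 0.255687.
d = 0.478248 + 0.255687 = 0.733935.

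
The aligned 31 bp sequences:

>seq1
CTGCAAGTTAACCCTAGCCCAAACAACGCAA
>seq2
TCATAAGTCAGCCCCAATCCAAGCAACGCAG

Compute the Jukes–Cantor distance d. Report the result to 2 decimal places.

0.48

The sequences differ at 11 of 31 sites, so p = 11/31 ≈ 0.354839.
d = −(3/4) ln(1 − 4p/3) = −0.75 ln(1 − 0.473119) = −0.75 ln(0.526881)
  = −0.75 × (-0.640781) = 0.480586 substitutions/site.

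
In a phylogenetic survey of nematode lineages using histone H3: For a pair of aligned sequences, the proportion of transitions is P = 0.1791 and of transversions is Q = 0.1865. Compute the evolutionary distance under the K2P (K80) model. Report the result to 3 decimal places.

Under the Kimura two-parameter model, d = −½ ln(1 − 2P − Q) − ¼ ln(1 − 2Q).
1 − 2P − Q = 0.4553, giving −½ ln(0.4553) = 0.393399.
1 − 2Q = 0.627, giving −¼ ln(0.627) = 0.116702.
d = 0.393399 + 0.116702 = 0.510101.

0.510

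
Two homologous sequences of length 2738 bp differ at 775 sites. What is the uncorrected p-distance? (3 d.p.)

0.283

p = 775/2738 = 0.283053… ≈ 0.283 (to 3 d.p.).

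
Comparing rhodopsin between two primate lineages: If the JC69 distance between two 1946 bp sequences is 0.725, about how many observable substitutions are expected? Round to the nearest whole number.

904

Invert JC69: p = (3/4)(1 − e^(−4d/3)) = 0.75 × (1 − e^(-0.966667)) = 0.75 × (1 − 0.380349) = 0.464738.
Expected differing sites = pL ≈ 0.464738 × 1946 = 904.380148 ≈ 904.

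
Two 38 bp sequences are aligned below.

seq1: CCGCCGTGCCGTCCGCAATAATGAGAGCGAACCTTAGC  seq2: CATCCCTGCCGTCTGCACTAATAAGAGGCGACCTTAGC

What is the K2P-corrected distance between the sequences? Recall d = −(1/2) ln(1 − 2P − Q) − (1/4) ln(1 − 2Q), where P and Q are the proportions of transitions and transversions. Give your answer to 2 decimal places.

Of 38 sites, 3 differences are transitions and 6 are transversions, so P = 3/38 ≈ 0.078947 and Q = 6/38 ≈ 0.157895.
Under the Kimura two-parameter model, d = −½ ln(1 − 2P − Q) − ¼ ln(1 − 2Q).
1 − 2P − Q = 0.684211, giving −½ ln(0.684211) = 0.189744.
1 − 2Q = 0.68421, giving −¼ ln(0.68421) = 0.094873.
d = 0.189744 + 0.094873 = 0.284617.

0.28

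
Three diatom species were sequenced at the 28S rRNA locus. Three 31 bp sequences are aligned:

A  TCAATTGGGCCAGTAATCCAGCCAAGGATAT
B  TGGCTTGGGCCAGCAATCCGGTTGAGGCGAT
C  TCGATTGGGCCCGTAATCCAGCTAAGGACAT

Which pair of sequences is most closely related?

A and C

A–B: 10/31 differ, p = 0.323, d = 0.422.
A–C: 4/31 differ, p = 0.129, d = 0.142.
B–C: 9/31 differ, p = 0.290, d = 0.367.
The smallest distance is between A and C.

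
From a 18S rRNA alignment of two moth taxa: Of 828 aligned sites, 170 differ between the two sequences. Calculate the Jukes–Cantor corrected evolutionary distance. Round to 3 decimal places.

0.240

p = 170/828 ≈ 0.205314.
d = −(3/4) ln(1 − 4p/3) = −0.75 ln(1 − 0.273752) = −0.75 ln(0.726248)
  = −0.75 × (-0.319864) = 0.239898 substitutions/site.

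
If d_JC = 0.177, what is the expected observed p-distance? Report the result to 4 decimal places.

0.1577

p = (3/4)(1 − e^(−4d/3)) = 0.75 × (1 − e^(-0.236)) = 0.75 × (1 − 0.789781) = 0.157664.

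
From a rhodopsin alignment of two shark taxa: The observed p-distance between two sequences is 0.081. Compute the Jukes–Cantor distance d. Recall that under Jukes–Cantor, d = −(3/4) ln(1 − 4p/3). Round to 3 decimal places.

0.086

d = −(3/4) ln(1 − 4p/3) = −0.75 ln(1 − 0.108) = −0.75 ln(0.892)
  = −0.75 × (-0.114289) = 0.085717 substitutions/site.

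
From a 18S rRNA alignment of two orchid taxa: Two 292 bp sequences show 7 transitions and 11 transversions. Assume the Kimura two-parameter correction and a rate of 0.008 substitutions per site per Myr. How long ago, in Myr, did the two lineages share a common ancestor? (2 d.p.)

4.02

P = 7/292 ≈ 0.023973 and Q = 11/292 ≈ 0.037671.
Under the Kimura two-parameter model, d = −½ ln(1 − 2P − Q) − ¼ ln(1 − 2Q).
1 − 2P − Q = 0.914383, giving −½ ln(0.914383) = 0.044753.
1 − 2Q = 0.924658, giving −¼ ln(0.924658) = 0.019583.
d = 0.044753 + 0.019583 = 0.064336.
Under a molecular clock d = 2μt, so t = d/(2μ) = 0.064336 / (2 × 0.008) = 4.02 Myr.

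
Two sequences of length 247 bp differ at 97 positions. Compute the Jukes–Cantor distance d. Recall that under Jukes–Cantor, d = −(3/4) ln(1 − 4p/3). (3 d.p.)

p = 97/247 ≈ 0.392713.
d = −(3/4) ln(1 − 4p/3) = −0.75 ln(1 − 0.523617) = −0.75 ln(0.476383)
  = −0.75 × (-0.741533) = 0.556150 substitutions/site.

0.556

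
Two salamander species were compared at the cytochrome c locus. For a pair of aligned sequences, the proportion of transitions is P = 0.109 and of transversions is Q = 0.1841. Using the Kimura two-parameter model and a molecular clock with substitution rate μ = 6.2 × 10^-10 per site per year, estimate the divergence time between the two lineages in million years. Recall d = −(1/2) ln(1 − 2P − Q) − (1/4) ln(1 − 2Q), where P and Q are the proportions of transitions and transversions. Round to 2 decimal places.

Under the Kimura two-parameter model, d = −½ ln(1 − 2P − Q) − ¼ ln(1 − 2Q).
1 − 2P − Q = 0.5979, giving −½ ln(0.5979) = 0.257166.
1 − 2Q = 0.6318, giving −¼ ln(0.6318) = 0.114796.
d = 0.257166 + 0.114796 = 0.371962.
Under a molecular clock d = 2μt, so t = d/(2μ) = 0.371962 / (2 × 6.2 × 10^-10) = 299.97 million years.

299.97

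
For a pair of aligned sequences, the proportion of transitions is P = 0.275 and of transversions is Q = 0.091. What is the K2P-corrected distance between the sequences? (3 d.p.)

0.562

Under the Kimura two-parameter model, d = −½ ln(1 − 2P − Q) − ¼ ln(1 − 2Q).
1 − 2P − Q = 0.359, giving −½ ln(0.359) = 0.512216.
1 − 2Q = 0.818, giving −¼ ln(0.818) = 0.050223.
d = 0.512216 + 0.050223 = 0.562439.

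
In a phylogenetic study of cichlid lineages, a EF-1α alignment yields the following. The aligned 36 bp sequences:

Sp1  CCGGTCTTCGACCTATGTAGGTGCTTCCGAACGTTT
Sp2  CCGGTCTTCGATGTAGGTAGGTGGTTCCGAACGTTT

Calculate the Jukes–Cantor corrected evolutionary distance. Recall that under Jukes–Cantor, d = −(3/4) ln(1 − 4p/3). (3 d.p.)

The sequences differ at 4 of 36 sites (12, 13, 16, 24), so p = 4/36 ≈ 0.111111.
d = −(3/4) ln(1 − 4p/3) = −0.75 ln(1 − 0.148148) = −0.75 ln(0.851852)
  = −0.75 × (-0.160342) = 0.120257 substitutions/site.

0.120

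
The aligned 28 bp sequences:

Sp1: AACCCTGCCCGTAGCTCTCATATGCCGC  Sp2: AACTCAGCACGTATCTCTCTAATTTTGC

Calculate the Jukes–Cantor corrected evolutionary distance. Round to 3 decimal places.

The sequences differ at 9 of 28 sites (4, 6, 9, 14, 20, 21, 24, 25, 26), so p = 9/28 ≈ 0.321429.
d = −(3/4) ln(1 − 4p/3) = −0.75 ln(1 − 0.428572) = −0.75 ln(0.571428)
  = −0.75 × (-0.559617) = 0.419713 substitutions/site.

0.420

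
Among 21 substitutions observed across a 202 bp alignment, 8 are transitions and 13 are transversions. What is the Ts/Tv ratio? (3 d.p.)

0.615

R = 8/13 = 0.615384… ≈ 0.615 (to 3 d.p.).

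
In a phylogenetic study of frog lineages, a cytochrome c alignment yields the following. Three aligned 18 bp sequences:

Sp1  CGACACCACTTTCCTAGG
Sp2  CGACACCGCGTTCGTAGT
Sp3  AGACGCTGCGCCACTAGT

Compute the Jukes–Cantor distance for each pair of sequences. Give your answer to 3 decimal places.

Sp1–Sp2: 4/18 sites differ → p ≈ 0.222222, d = −0.75 ln(1 − 0.296296) = 0.263548 ≈ 0.264.
Sp1–Sp3: 9/18 sites differ → p = 0.5, d = −0.75 ln(1 − 0.666667) = 0.823960 ≈ 0.824.
Sp2–Sp3: 7/18 sites differ → p ≈ 0.388889, d = −0.75 ln(1 − 0.518519) = 0.548166 ≈ 0.548.

d(Sp1,Sp2) = 0.264, d(Sp1,Sp3) = 0.824, d(Sp2,Sp3) = 0.548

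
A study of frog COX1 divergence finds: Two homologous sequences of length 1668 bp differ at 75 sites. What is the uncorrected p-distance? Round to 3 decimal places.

p = 75/1668 = 0.044964… ≈ 0.045 (to 3 d.p.).

0.045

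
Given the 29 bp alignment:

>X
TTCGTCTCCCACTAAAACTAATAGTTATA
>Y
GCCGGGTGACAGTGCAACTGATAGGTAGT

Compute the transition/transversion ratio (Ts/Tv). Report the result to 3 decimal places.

0.300

Transitions are A↔G and C↔T; transversions are all other mismatches.
Transitions: 3. Transversions: 10.
R = 3/10 = 0.300.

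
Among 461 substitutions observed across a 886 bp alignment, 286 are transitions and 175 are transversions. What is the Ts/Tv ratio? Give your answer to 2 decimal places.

1.63

R = 286/175 = 1.634285… ≈ 1.63 (to 2 d.p.).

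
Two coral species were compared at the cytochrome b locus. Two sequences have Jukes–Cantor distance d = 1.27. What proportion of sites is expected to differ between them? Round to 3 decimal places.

p = (3/4)(1 − e^(−4d/3)) = 0.75 × (1 − e^(-1.693333)) = 0.75 × (1 − 0.183906) = 0.612071.

0.612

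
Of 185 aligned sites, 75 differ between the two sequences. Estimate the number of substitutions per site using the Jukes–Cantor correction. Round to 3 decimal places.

0.583

p = 75/185 ≈ 0.405405.
d = −(3/4) ln(1 − 4p/3) = −0.75 ln(1 − 0.54054) = −0.75 ln(0.45946)
  = −0.75 × (-0.777703) = 0.583277 substitutions/site.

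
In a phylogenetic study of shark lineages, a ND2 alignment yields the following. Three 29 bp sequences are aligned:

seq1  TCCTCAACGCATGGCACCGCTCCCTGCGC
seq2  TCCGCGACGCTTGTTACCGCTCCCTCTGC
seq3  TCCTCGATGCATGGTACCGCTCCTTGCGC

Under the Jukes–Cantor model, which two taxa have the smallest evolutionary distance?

seq1–seq2: 7/29 differ, p = 0.241, d = 0.291.
seq1–seq3: 4/29 differ, p = 0.138, d = 0.152.
seq2–seq3: 7/29 differ, p = 0.241, d = 0.291.
The smallest distance is between seq1 and seq3.

seq1 and seq3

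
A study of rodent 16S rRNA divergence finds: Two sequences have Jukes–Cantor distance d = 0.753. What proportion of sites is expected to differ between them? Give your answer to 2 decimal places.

p = (3/4)(1 − e^(−4d/3)) = 0.75 × (1 − e^(-1.004)) = 0.75 × (1 − 0.366411) = 0.475192.

0.48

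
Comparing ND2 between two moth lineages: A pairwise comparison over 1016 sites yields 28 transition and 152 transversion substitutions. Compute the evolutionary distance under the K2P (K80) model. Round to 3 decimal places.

0.203

P = 28/1016 ≈ 0.027559 and Q = 152/1016 ≈ 0.149606.
Under the Kimura two-parameter model, d = −½ ln(1 − 2P − Q) − ¼ ln(1 − 2Q).
1 − 2P − Q = 0.795276, giving −½ ln(0.795276) = 0.114533.
1 − 2Q = 0.700788, giving −¼ ln(0.700788) = 0.088887.
d = 0.114533 + 0.088887 = 0.203420.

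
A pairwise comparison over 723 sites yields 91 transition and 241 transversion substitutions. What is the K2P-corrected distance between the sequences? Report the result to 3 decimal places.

P = 91/723 ≈ 0.125864 and Q = 241/723 ≈ 0.333333.
Under the Kimura two-parameter model, d = −½ ln(1 − 2P − Q) − ¼ ln(1 − 2Q).
1 − 2P − Q = 0.414939, giving −½ ln(0.414939) = 0.439812.
1 − 2Q = 0.333334, giving −¼ ln(0.333334) = 0.274653.
d = 0.439812 + 0.274653 = 0.714465.

0.714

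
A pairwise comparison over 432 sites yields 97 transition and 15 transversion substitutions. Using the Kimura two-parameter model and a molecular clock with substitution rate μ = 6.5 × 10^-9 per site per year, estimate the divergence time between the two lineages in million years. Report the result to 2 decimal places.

P = 97/432 ≈ 0.224537 and Q = 15/432 ≈ 0.034722.
Under the Kimura two-parameter model, d = −½ ln(1 − 2P − Q) − ¼ ln(1 − 2Q).
1 − 2P − Q = 0.516204, giving −½ ln(0.516204) = 0.330627.
1 − 2Q = 0.930556, giving −¼ ln(0.930556) = 0.017993.
d = 0.330627 + 0.017993 = 0.348620.
Under a molecular clock d = 2μt, so t = d/(2μ) = 0.348620 / (2 × 6.5 × 10^-9) = 26.82 million years.

26.82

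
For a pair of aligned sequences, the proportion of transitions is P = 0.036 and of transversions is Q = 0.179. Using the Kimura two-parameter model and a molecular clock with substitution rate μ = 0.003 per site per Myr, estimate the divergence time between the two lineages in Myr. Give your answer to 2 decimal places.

Under the Kimura two-parameter model, d = −½ ln(1 − 2P − Q) − ¼ ln(1 − 2Q).
1 − 2P − Q = 0.749, giving −½ ln(0.749) = 0.144508.
1 − 2Q = 0.642, giving −¼ ln(0.642) = 0.110792.
d = 0.144508 + 0.110792 = 0.255300.
Under a molecular clock d = 2μt, so t = d/(2μ) = 0.255300 / (2 × 0.003) = 42.55 Myr.

42.55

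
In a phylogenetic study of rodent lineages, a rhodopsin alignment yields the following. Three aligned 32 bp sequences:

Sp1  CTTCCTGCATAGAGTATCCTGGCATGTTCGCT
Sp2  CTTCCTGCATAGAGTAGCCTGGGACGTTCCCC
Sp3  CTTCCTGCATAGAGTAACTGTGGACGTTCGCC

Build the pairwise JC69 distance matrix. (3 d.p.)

d(Sp1,Sp2) = 0.175, d(Sp1,Sp3) = 0.259, d(Sp2,Sp3) = 0.175

Sp1–Sp2: 5/32 sites differ → p = 0.15625, d = −0.75 ln(1 − 0.208333) = 0.175211 ≈ 0.175.
Sp1–Sp3: 7/32 sites differ → p = 0.21875, d = −0.75 ln(1 − 0.291667) = 0.258631 ≈ 0.259.
Sp2–Sp3: 5/32 sites differ → p = 0.15625, d = −0.75 ln(1 − 0.208333) = 0.175211 ≈ 0.175.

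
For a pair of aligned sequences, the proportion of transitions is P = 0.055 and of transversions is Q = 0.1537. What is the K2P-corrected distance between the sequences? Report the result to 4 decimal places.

0.2449

Under the Kimura two-parameter model, d = −½ ln(1 − 2P − Q) − ¼ ln(1 − 2Q).
1 − 2P − Q = 0.7363, giving −½ ln(0.7363) = 0.153059.
1 − 2Q = 0.6926, giving −¼ ln(0.6926) = 0.091826.
d = 0.153059 + 0.091826 = 0.244885.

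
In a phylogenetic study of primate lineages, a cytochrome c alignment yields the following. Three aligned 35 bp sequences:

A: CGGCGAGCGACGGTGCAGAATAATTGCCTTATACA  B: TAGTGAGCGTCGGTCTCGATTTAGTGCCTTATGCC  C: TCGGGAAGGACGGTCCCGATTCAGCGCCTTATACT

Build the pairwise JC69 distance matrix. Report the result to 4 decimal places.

A–B: 12/35 sites differ → p ≈ 0.342857, d = −0.75 ln(1 − 0.457143) = 0.458182 ≈ 0.4582.
A–C: 12/35 sites differ → p ≈ 0.342857, d = −0.75 ln(1 − 0.457143) = 0.458182 ≈ 0.4582.
B–C: 10/35 sites differ → p ≈ 0.285714, d = −0.75 ln(1 − 0.380952) = 0.359679 ≈ 0.3597.

d(A,B) = 0.4582, d(A,C) = 0.4582, d(B,C) = 0.3597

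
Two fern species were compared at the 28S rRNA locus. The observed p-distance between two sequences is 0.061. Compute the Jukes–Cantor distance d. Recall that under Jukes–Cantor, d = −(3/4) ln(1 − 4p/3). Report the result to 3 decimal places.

0.064

d = −(3/4) ln(1 − 4p/3) = −0.75 ln(1 − 0.081333) = −0.75 ln(0.918667)
  = −0.75 × (-0.084832) = 0.063624 substitutions/site.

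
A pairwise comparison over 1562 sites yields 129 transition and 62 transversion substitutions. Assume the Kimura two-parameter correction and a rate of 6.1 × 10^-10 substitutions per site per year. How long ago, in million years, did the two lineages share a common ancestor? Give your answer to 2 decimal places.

110.90

P = 129/1562 ≈ 0.082586 and Q = 62/1562 ≈ 0.039693.
Under the Kimura two-parameter model, d = −½ ln(1 − 2P − Q) − ¼ ln(1 − 2Q).
1 − 2P − Q = 0.795135, giving −½ ln(0.795135) = 0.114622.
1 − 2Q = 0.920614, giving −¼ ln(0.920614) = 0.020679.
d = 0.114622 + 0.020679 = 0.135301.
Under a molecular clock d = 2μt, so t = d/(2μ) = 0.135301 / (2 × 6.1 × 10^-10) = 110.90 million years.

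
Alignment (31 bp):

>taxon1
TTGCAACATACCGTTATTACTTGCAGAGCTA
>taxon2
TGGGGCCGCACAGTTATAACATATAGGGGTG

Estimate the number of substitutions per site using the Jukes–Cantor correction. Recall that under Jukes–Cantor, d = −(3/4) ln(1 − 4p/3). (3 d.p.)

The sequences differ at 14 of 31 sites, so p = 14/31 ≈ 0.451613.
d = −(3/4) ln(1 − 4p/3) = −0.75 ln(1 − 0.602151) = −0.75 ln(0.397849)
  = −0.75 × (-0.921683) = 0.691262 substitutions/site.

0.691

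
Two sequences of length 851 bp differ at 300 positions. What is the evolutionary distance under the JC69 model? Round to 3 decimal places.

p = 300/851 ≈ 0.352526.
d = −(3/4) ln(1 − 4p/3) = −0.75 ln(1 − 0.470035) = −0.75 ln(0.529965)
  = −0.75 × (-0.634944) = 0.476208 substitutions/site.

0.476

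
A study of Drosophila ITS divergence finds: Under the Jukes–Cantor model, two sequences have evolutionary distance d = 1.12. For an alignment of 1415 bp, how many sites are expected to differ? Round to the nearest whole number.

823

Invert JC69: p = (3/4)(1 − e^(−4d/3)) = 0.75 × (1 − e^(-1.493333)) = 0.75 × (1 − 0.224623) = 0.581533.
Expected differing sites = pL ≈ 0.581533 × 1415 = 822.869195 ≈ 823.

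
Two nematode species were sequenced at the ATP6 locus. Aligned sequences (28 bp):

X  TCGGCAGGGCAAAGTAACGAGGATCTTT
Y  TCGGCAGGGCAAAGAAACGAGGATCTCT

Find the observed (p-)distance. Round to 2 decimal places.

The sequences differ at 2 of 28 positions (sites 15, 27).
p = 2/28 = 0.071428… ≈ 0.07 (to 2 d.p.).

0.07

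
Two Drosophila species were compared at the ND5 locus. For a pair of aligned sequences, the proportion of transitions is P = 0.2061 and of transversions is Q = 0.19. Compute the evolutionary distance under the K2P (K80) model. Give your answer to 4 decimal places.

0.5804

Under the Kimura two-parameter model, d = −½ ln(1 − 2P − Q) − ¼ ln(1 − 2Q).
1 − 2P − Q = 0.3978, giving −½ ln(0.3978) = 0.460903.
1 − 2Q = 0.62, giving −¼ ln(0.62) = 0.119509.
d = 0.460903 + 0.119509 = 0.580412.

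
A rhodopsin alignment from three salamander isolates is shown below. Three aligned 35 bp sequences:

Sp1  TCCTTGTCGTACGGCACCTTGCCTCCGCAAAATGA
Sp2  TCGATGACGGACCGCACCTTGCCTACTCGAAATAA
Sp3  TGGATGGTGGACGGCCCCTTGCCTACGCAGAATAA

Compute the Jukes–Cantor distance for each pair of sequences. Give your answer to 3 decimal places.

Sp1–Sp2: 9/35 sites differ → p ≈ 0.257143, d = −0.75 ln(1 − 0.342857) = 0.314890 ≈ 0.315.
Sp1–Sp3: 10/35 sites differ → p ≈ 0.285714, d = −0.75 ln(1 − 0.380952) = 0.359679 ≈ 0.360.
Sp2–Sp3: 8/35 sites differ → p ≈ 0.228571, d = −0.75 ln(1 − 0.304761) = 0.272625 ≈ 0.273.

d(Sp1,Sp2) = 0.315, d(Sp1,Sp3) = 0.360, d(Sp2,Sp3) = 0.273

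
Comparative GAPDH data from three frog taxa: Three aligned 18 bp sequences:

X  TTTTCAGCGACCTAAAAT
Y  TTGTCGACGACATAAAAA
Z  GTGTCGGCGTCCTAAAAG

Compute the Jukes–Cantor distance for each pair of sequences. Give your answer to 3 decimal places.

X–Y: 5/18 sites differ → p ≈ 0.277778, d = −0.75 ln(1 − 0.370371) = 0.346968 ≈ 0.347.
X–Z: 5/18 sites differ → p ≈ 0.277778, d = −0.75 ln(1 − 0.370371) = 0.346968 ≈ 0.347.
Y–Z: 5/18 sites differ → p ≈ 0.277778, d = −0.75 ln(1 − 0.370371) = 0.346968 ≈ 0.347.

d(X,Y) = 0.347, d(X,Z) = 0.347, d(Y,Z) = 0.347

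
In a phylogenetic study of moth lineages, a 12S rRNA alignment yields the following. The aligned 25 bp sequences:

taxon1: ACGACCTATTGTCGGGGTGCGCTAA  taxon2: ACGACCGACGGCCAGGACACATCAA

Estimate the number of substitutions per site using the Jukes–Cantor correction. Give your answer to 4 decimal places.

0.6626

The sequences differ at 11 of 25 sites, so p = 11/25 = 0.44.
d = −(3/4) ln(1 − 4p/3) = −0.75 ln(1 − 0.586667) = −0.75 ln(0.413333)
  = −0.75 × (-0.883502) = 0.662627 substitutions/site.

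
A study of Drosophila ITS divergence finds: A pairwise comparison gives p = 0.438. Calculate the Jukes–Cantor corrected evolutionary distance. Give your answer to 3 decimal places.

d = −(3/4) ln(1 − 4p/3) = −0.75 ln(1 − 0.584) = −0.75 ln(0.416)
  = −0.75 × (-0.877070) = 0.657803 substitutions/site.

0.658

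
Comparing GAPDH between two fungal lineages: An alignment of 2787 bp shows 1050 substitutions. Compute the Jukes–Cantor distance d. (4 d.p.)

0.5234

p = 1050/2787 ≈ 0.376749.
d = −(3/4) ln(1 − 4p/3) = −0.75 ln(1 − 0.502332) = −0.75 ln(0.497668)
  = −0.75 × (-0.697822) = 0.523367 substitutions/site.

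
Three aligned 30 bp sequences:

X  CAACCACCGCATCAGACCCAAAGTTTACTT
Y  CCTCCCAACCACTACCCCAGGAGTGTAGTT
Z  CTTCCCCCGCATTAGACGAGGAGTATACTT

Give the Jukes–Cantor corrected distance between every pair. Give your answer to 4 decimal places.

X–Y: 15/30 sites differ → p = 0.5, d = −0.75 ln(1 − 0.666667) = 0.823960 ≈ 0.8240.
X–Z: 9/30 sites differ → p = 0.3, d = −0.75 ln(1 − 0.4) = 0.383119 ≈ 0.3831.
Y–Z: 10/30 sites differ → p ≈ 0.333333, d = −0.75 ln(1 − 0.444444) = 0.440839 ≈ 0.4408.

d(X,Y) = 0.8240, d(X,Z) = 0.3831, d(Y,Z) = 0.4408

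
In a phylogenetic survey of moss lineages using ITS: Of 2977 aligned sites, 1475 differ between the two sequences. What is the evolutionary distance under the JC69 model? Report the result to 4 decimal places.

p = 1475/2977 ≈ 0.495465.
d = −(3/4) ln(1 − 4p/3) = −0.75 ln(1 − 0.66062) = −0.75 ln(0.33938)
  = −0.75 × (-1.080635) = 0.810476 substitutions/site.

0.8105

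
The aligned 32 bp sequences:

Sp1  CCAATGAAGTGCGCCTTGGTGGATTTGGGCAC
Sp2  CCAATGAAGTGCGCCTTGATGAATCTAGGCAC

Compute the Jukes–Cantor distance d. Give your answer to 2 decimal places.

The sequences differ at 4 of 32 sites (19, 22, 25, 27), so p = 4/32 = 0.125.
d = −(3/4) ln(1 − 4p/3) = −0.75 ln(1 − 0.166667) = −0.75 ln(0.833333)
  = −0.75 × (-0.182322) = 0.136742 substitutions/site.

0.14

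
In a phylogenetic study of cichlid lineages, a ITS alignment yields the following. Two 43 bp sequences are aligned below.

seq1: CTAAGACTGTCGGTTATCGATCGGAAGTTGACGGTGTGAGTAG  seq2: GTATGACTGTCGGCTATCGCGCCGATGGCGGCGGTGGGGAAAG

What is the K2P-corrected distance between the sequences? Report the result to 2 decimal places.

0.43

Of 43 sites, 5 differences are transitions and 9 are transversions, so P = 5/43 ≈ 0.116279 and Q = 9/43 ≈ 0.209302.
Under the Kimura two-parameter model, d = −½ ln(1 − 2P − Q) − ¼ ln(1 − 2Q).
1 − 2P − Q = 0.55814, giving −½ ln(0.55814) = 0.291573.
1 − 2Q = 0.581396, giving −¼ ln(0.581396) = 0.135581.
d = 0.291573 + 0.135581 = 0.427154.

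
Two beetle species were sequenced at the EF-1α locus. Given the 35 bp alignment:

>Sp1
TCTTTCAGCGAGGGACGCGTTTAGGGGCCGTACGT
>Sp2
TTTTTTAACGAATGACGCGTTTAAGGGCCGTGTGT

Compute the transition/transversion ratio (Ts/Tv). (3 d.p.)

7.000

Transitions are A↔G and C↔T; transversions are all other mismatches.
Transitions: 7. Transversions: 1.
R = 7/1 = 7.000.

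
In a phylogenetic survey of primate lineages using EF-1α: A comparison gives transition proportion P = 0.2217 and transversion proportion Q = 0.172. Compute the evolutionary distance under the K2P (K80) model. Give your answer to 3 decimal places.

Under the Kimura two-parameter model, d = −½ ln(1 − 2P − Q) − ¼ ln(1 − 2Q).
1 − 2P − Q = 0.3846, giving −½ ln(0.3846) = 0.477776.
1 − 2Q = 0.656, giving −¼ ln(0.656) = 0.105399.
d = 0.477776 + 0.105399 = 0.583175.

0.583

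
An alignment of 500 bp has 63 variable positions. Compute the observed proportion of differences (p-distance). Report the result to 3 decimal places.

p = 63/500 = 0.126.

0.126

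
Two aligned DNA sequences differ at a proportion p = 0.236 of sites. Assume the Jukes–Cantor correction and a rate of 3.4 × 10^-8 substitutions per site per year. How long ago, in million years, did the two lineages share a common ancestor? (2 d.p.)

4.17

d = −(3/4) ln(1 − 4p/3) = −0.75 ln(1 − 0.314667) = −0.75 ln(0.685333)
  = −0.75 × (-0.377850) = 0.283388 substitutions/site.
Under a molecular clock d = 2μt, so t = d/(2μ) = 0.283388 / (2 × 3.4 × 10^-8) = 4.17 million years.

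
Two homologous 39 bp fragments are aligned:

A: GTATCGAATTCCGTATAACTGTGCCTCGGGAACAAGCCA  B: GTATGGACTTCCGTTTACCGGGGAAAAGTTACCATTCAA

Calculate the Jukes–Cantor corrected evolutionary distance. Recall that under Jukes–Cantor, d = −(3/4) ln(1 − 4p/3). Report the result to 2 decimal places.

The sequences differ at 16 of 39 sites, so p = 16/39 ≈ 0.410256.
d = −(3/4) ln(1 − 4p/3) = −0.75 ln(1 − 0.547008) = −0.75 ln(0.452992)
  = −0.75 × (-0.791881) = 0.593911 substitutions/site.

0.59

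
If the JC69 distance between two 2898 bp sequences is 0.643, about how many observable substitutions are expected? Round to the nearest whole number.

1251

Invert JC69: p = (3/4)(1 − e^(−4d/3)) = 0.75 × (1 − e^(-0.857333)) = 0.75 × (1 − 0.424292) = 0.431781.
Expected differing sites = pL ≈ 0.431781 × 2898 = 1251.301338 ≈ 1251.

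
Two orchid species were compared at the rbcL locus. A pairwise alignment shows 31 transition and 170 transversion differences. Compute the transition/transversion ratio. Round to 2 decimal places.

0.18

R = 31/170 = 0.182352… ≈ 0.18 (to 2 d.p.).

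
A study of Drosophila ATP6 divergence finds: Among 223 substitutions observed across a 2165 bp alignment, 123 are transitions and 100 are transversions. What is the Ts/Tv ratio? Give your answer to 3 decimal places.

1.230

R = 123/100 = 1.230.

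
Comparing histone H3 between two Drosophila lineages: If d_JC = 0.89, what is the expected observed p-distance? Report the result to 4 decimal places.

p = (3/4)(1 − e^(−4d/3)) = 0.75 × (1 − e^(-1.186667)) = 0.75 × (1 − 0.305237) = 0.521072.

0.5211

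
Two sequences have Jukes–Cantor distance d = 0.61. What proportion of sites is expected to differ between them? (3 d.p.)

p = (3/4)(1 − e^(−4d/3)) = 0.75 × (1 − e^(-0.813333)) = 0.75 × (1 − 0.443378) = 0.417467.

0.417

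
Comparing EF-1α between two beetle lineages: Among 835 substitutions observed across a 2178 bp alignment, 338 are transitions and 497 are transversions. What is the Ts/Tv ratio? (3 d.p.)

R = 338/497 = 0.680080… ≈ 0.680 (to 3 d.p.).

0.680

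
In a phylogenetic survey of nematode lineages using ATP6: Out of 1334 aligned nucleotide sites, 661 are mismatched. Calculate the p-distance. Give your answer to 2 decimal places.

0.50

p = 661/1334 = 0.495502… ≈ 0.50 (to 2 d.p.).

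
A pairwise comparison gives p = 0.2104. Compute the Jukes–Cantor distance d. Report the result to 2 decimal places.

d = −(3/4) ln(1 − 4p/3) = −0.75 ln(1 − 0.280533) = −0.75 ln(0.719467)
  = −0.75 × (-0.329245) = 0.246934 substitutions/site.

0.25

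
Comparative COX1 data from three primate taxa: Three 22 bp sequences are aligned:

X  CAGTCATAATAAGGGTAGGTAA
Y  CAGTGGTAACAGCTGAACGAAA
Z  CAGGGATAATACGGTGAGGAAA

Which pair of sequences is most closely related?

X–Y: 9/22 differ, p = 0.409, d = 0.591.
X–Z: 6/22 differ, p = 0.273, d = 0.339.
Y–Z: 9/22 differ, p = 0.409, d = 0.591.
The smallest distance is between X and Z.

X and Z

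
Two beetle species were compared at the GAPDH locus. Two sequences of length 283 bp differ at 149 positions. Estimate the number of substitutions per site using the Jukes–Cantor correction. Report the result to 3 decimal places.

p = 149/283 ≈ 0.526502.
d = −(3/4) ln(1 − 4p/3) = −0.75 ln(1 − 0.702003) = −0.75 ln(0.297997)
  = −0.75 × (-1.210672) = 0.908004 substitutions/site.

0.908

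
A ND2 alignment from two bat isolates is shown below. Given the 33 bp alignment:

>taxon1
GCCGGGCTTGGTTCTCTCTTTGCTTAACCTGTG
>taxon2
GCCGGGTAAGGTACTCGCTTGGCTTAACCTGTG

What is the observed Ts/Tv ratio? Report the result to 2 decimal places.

Transitions are A↔G and C↔T; transversions are all other mismatches.
Transitions: 1. Transversions: 5.
R = 1/5 = 0.20.

0.20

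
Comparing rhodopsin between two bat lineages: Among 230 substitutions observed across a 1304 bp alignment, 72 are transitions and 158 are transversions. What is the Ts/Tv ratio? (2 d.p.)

0.46

R = 72/158 = 0.455696… ≈ 0.46 (to 2 d.p.).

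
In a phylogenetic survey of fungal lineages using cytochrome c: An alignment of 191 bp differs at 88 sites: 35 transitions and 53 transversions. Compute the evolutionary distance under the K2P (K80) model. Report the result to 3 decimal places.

P = 35/191 ≈ 0.183246 and Q = 53/191 ≈ 0.277487.
Under the Kimura two-parameter model, d = −½ ln(1 − 2P − Q) − ¼ ln(1 − 2Q).
1 − 2P − Q = 0.356021, giving −½ ln(0.356021) = 0.516383.
1 − 2Q = 0.445026, giving −¼ ln(0.445026) = 0.202406.
d = 0.516383 + 0.202406 = 0.718789.

0.719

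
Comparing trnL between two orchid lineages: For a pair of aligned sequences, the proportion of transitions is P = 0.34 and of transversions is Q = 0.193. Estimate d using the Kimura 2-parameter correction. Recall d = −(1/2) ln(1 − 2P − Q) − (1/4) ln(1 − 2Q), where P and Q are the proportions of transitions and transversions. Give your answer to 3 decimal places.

1.154

Under the Kimura two-parameter model, d = −½ ln(1 − 2P − Q) − ¼ ln(1 − 2Q).
1 − 2P − Q = 0.127, giving −½ ln(0.127) = 1.031784.
1 − 2Q = 0.614, giving −¼ ln(0.614) = 0.121940.
d = 1.031784 + 0.121940 = 1.153724.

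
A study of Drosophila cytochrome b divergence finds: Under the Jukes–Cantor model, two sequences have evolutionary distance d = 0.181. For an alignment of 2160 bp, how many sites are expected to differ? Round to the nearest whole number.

347

Invert JC69: p = (3/4)(1 − e^(−4d/3)) = 0.75 × (1 − e^(-0.241333)) = 0.75 × (1 − 0.785580) = 0.160815.
Expected differing sites = pL ≈ 0.160815 × 2160 = 347.3604 ≈ 347.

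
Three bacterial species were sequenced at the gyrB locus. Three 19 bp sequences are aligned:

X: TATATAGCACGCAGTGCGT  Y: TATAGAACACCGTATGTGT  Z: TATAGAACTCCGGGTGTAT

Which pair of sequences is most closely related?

X–Y: 7/19 differ, p = 0.368, d = 0.507.
X–Z: 8/19 differ, p = 0.421, d = 0.618.
Y–Z: 4/19 differ, p = 0.211, d = 0.247.
The smallest distance is between Y and Z.

Y and Z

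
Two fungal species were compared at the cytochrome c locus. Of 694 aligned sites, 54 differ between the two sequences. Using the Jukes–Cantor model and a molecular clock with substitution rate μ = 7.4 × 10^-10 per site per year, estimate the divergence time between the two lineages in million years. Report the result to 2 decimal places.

55.51

p = 54/694 ≈ 0.07781.
d = −(3/4) ln(1 − 4p/3) = −0.75 ln(1 − 0.103747) = −0.75 ln(0.896253)
  = −0.75 × (-0.109533) = 0.082150 substitutions/site.
Under a molecular clock d = 2μt, so t = d/(2μ) = 0.082150 / (2 × 7.4 × 10^-10) = 55.51 million years.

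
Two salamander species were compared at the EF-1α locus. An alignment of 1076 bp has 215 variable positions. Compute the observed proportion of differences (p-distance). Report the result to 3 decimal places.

0.200

p = 215/1076 = 0.199814… ≈ 0.200 (to 3 d.p.).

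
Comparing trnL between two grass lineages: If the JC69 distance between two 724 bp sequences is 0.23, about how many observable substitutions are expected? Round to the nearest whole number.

143

Invert JC69: p = (3/4)(1 − e^(−4d/3)) = 0.75 × (1 − e^(-0.306667)) = 0.75 × (1 − 0.735896) = 0.198078.
Expected differing sites = pL ≈ 0.198078 × 724 = 143.408472 ≈ 143.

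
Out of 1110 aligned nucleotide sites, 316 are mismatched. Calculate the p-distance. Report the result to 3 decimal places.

0.285

p = 316/1110 = 0.284684… ≈ 0.285 (to 3 d.p.).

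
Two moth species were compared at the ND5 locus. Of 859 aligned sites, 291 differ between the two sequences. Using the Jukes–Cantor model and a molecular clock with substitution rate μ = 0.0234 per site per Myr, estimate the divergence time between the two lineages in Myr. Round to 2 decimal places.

9.63

p = 291/859 ≈ 0.338766.
d = −(3/4) ln(1 − 4p/3) = −0.75 ln(1 − 0.451688) = −0.75 ln(0.548312)
  = −0.75 × (-0.600911) = 0.450683 substitutions/site.
Under a molecular clock d = 2μt, so t = d/(2μ) = 0.450683 / (2 × 0.0234) = 9.63 Myr.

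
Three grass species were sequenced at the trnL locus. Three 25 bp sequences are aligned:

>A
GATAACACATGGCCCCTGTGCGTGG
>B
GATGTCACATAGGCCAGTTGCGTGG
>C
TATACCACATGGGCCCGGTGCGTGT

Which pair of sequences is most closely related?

A and C

A–B: 7/25 differ, p = 0.280, d = 0.351.
A–C: 5/25 differ, p = 0.200, d = 0.233.
B–C: 7/25 differ, p = 0.280, d = 0.351.
The smallest distance is between A and C.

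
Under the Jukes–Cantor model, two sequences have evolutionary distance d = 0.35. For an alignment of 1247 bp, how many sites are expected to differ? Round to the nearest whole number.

Invert JC69: p = (3/4)(1 − e^(−4d/3)) = 0.75 × (1 − e^(-0.466667)) = 0.75 × (1 − 0.627089) = 0.279683.
Expected differing sites = pL ≈ 0.279683 × 1247 = 348.764701 ≈ 349.

349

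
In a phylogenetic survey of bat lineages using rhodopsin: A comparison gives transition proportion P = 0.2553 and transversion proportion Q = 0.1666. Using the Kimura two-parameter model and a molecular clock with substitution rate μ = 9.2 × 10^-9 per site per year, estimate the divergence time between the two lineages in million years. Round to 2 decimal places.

Under the Kimura two-parameter model, d = −½ ln(1 − 2P − Q) − ¼ ln(1 − 2Q).
1 − 2P − Q = 0.3228, giving −½ ln(0.3228) = 0.565361.
1 − 2Q = 0.6668, giving −¼ ln(0.6668) = 0.101316.
d = 0.565361 + 0.101316 = 0.666677.
Under a molecular clock d = 2μt, so t = d/(2μ) = 0.666677 / (2 × 9.2 × 10^-9) = 36.23 million years.

36.23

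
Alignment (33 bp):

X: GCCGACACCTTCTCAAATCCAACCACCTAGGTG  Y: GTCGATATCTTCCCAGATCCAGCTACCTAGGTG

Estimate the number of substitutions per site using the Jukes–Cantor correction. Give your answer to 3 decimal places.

0.249

The sequences differ at 7 of 33 sites (2, 6, 8, 13, 16, 22, 24), so p = 7/33 ≈ 0.212121.
d = −(3/4) ln(1 − 4p/3) = −0.75 ln(1 − 0.282828) = −0.75 ln(0.717172)
  = −0.75 × (-0.332440) = 0.249330 substitutions/site.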